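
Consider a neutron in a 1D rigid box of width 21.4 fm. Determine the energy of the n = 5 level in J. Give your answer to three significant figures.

E_5 = 1.79×10^-12 J

For an infinite well E_n = n²h²/(8m_nL²), so E_1 = h²/(8m_nL²) = (6.626×10^-34)²/(8·1.675×10^-27·(2.14×10^-14 m)²) = 7.154×10^-14 J.
Then E_5 = 5²·E_1 = 25·7.154×10^-14 J = 1.79×10^-12 J.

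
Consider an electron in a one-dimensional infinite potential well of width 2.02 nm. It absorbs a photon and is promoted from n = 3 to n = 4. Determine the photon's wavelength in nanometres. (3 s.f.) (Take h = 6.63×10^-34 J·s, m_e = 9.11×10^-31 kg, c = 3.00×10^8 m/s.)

E_1 = h²/(8m_eL²) = 1.478×10^-20 J, so ΔE = (4² − 3²)E_1 = 1.035×10^-19 J.
λ = hc/ΔE = (6.63×10^-34·3.00×10^8)/1.035×10^-19 = 1.92×10^-6 m = 1.92×10^3 nm.

λ = 1.92×10^3 nm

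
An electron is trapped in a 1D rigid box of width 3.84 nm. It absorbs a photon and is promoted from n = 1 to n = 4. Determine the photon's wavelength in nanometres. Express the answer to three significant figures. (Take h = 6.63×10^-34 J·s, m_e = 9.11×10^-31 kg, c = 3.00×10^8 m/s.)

λ = 3.24×10^3 nm

E_1 = h²/(8m_eL²) = 4.090×10^-21 J, so ΔE = (4² − 1²)E_1 = 6.135×10^-20 J.
λ = hc/ΔE = (6.63×10^-34·3.00×10^8)/6.135×10^-20 = 3.24×10^-6 m = 3.24×10^3 nm.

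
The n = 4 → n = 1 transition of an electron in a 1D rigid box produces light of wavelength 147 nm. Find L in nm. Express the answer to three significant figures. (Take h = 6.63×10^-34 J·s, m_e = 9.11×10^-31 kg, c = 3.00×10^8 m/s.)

The photon carries ΔE = hc/λ = 6.63×10^-34·3.00×10^8/1.47×10^-7 m = 1.353×10^-18 J.
Since ΔE = (4² − 1²)E_1, E_1 = 9.020×10^-20 J, and L = h/√(8m_eE_1) = 8.18×10^-10 m = 0.818 nm.

L = 0.818 nm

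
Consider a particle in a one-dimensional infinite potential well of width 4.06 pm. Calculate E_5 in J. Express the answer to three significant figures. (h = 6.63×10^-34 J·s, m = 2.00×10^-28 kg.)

E_5 = 4.17×10^-16 J

For an infinite well E_n = n²h²/(8mL²), so E_1 = h²/(8mL²) = (6.63×10^-34)²/(8·2.00×10^-28·(4.06×10^-12 m)²) = 1.667×10^-17 J.
Then E_5 = 5²·E_1 = 25·1.667×10^-17 J = 4.17×10^-16 J.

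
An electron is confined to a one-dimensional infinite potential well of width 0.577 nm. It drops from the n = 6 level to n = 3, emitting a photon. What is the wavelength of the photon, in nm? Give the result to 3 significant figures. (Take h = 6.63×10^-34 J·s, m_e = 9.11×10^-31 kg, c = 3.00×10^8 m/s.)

E_1 = h²/(8m_eL²) = 1.812×10^-19 J, so ΔE = (6² − 3²)E_1 = 4.892×10^-18 J.
λ = hc/ΔE = (6.63×10^-34·3.00×10^8)/4.892×10^-18 = 4.07×10^-8 m = 40.7 nm.

λ = 40.7 nm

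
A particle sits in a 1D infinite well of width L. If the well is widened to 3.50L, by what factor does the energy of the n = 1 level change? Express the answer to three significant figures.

E_n ∝ 1/L², so the energy scales by 1/3.50² = 0.0816.

0.0816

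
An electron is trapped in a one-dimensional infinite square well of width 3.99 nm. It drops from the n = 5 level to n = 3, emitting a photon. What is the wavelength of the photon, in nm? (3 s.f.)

λ = 3.28×10^3 nm

E_1 = h²/(8m_eL²) = 3.784×10^-21 J, so ΔE = (5² − 3²)E_1 = 6.054×10^-20 J.
λ = hc/ΔE = (6.626×10^-34·2.998×10^8)/6.054×10^-20 = 3.28×10^-6 m = 3.28×10^3 nm.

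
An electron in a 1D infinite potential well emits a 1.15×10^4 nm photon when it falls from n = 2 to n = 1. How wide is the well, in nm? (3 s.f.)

The photon carries ΔE = hc/λ = 6.626×10^-34·2.998×10^8/1.15×10^-5 m = 1.727×10^-20 J.
Since ΔE = (2² − 1²)E_1, E_1 = 5.757×10^-21 J, and L = h/√(8m_eE_1) = 3.23×10^-9 m = 3.23 nm.

L = 3.23 nm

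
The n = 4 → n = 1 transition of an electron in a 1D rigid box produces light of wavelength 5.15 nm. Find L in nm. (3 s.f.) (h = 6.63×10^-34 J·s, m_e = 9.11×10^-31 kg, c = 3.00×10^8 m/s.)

L = 0.153 nm

The photon carries ΔE = hc/λ = 6.63×10^-34·3.00×10^8/5.15×10^-9 m = 3.862×10^-17 J.
Since ΔE = (4² − 1²)E_1, E_1 = 2.575×10^-18 J, and L = h/√(8m_eE_1) = 1.53×10^-10 m = 0.153 nm.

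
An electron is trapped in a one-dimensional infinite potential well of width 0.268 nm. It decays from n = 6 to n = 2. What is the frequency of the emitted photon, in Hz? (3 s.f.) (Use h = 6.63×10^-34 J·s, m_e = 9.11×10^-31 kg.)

f = 4.05×10^16 Hz

E_1 = h²/(8m_eL²) = 8.397×10^-19 J and ΔE = (6² − 2²)E_1 = 2.687×10^-17 J.
f = ΔE/h = 2.687×10^-17/6.63×10^-34 = 4.05×10^16 Hz.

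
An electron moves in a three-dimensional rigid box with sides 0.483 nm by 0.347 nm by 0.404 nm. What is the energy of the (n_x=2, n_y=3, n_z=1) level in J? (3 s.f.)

For a 3D rectangular well E = (h²/8m_e)·Σ n_i²/L_i² = (6.626×10^-34)²/(8·9.109×10^-31) · [2²/(0.483 nm)² + 3²/(0.347 nm)² + 1²/(0.404 nm)²].
Evaluating gives E = 5.91×10^-18 J.

E = 5.91×10^-18 J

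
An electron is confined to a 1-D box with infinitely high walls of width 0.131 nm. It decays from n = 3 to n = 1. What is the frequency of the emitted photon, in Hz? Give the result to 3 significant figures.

f = 4.24×10^16 Hz

E_1 = h²/(8m_eL²) = 3.511×10^-18 J and ΔE = (3² − 1²)E_1 = 2.809×10^-17 J.
f = ΔE/h = 2.809×10^-17/6.626×10^-34 = 4.24×10^16 Hz.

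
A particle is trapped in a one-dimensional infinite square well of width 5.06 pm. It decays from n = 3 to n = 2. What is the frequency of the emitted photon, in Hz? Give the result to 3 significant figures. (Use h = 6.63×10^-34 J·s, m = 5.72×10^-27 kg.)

E_1 = h²/(8mL²) = 3.752×10^-19 J and ΔE = (3² − 2²)E_1 = 1.876×10^-18 J.
f = ΔE/h = 1.876×10^-18/6.63×10^-34 = 2.83×10^15 Hz.

f = 2.83×10^15 Hz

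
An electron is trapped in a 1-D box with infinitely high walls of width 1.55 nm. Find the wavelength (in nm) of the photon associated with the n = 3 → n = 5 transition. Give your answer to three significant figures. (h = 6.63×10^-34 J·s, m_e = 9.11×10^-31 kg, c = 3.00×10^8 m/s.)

λ = 495 nm

E_1 = h²/(8m_eL²) = 2.510×10^-20 J, so ΔE = (5² − 3²)E_1 = 4.016×10^-19 J.
λ = hc/ΔE = (6.63×10^-34·3.00×10^8)/4.016×10^-19 = 4.95×10^-7 m = 495 nm.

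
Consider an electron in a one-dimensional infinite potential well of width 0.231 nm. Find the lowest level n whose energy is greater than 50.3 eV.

n = 3

E_1 = h²/(8m_eL²) = 1.129×10^-18 J = 7.047 eV.
Need n² > 50.3/7.047 = 7.138, i.e. n > 2.672.
The smallest integer satisfying this is n = 3.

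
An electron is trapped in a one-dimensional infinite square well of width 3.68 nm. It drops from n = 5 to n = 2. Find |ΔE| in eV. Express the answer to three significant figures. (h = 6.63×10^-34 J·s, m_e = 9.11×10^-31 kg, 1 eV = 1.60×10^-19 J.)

E_1 = h²/(8m_eL²) = 4.454×10^-21 J.
|ΔE| = |5² − 2²|·E_1 = 21·4.454×10^-21 J = 9.353×10^-20 J = 0.585 eV.

|ΔE| = 0.585 eV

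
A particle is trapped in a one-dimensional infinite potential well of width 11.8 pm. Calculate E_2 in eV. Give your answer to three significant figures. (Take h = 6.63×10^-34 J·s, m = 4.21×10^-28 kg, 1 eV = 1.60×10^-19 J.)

For an infinite well E_n = n²h²/(8mL²), so E_1 = h²/(8mL²) = (6.63×10^-34)²/(8·4.21×10^-28·(1.18×10^-11 m)²) = 9.373×10^-19 J.
Then E_2 = 2²·E_1 = 4·9.373×10^-19 J = 3.749×10^-18 J.
Converting, E_2 = 3.749×10^-18 J / (1.60×10^-19 J/eV) = 23.4 eV.

E_2 = 23.4 eV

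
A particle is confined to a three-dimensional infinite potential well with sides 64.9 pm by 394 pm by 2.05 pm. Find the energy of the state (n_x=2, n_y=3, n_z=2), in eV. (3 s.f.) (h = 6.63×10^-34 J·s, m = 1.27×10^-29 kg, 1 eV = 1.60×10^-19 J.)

For a 3D rectangular well E = (h²/8m)·Σ n_i²/L_i² = (6.63×10^-34)²/(8·1.27×10^-29) · [2²/(64.9 pm)² + 3²/(394 pm)² + 2²/(2.05 pm)²].
Evaluating gives E = 4.122×10^-15 J = 2.58×10^4 eV.

E = 2.58×10^4 eV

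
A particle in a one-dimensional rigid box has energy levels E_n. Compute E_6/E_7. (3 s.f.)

0.735

E_n ∝ n², so E_6/E_7 = 6²/7² = 36/49 = 0.735.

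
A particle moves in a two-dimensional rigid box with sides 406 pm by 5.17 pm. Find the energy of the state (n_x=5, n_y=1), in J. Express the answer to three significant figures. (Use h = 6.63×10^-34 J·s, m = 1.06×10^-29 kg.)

For a 2D rectangular well E = (h²/8m)·Σ n_i²/L_i² = (6.63×10^-34)²/(8·1.06×10^-29) · [5²/(406 pm)² + 1²/(5.17 pm)²].
Evaluating gives E = 1.95×10^-16 J.

E = 1.95×10^-16 J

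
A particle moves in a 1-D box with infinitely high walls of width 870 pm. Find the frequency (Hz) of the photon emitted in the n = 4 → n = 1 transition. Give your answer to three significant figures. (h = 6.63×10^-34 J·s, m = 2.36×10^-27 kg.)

E_1 = h²/(8mL²) = 3.076×10^-23 J and ΔE = (4² − 1²)E_1 = 4.614×10^-22 J.
f = ΔE/h = 4.614×10^-22/6.63×10^-34 = 6.96×10^11 Hz.

f = 6.96×10^11 Hz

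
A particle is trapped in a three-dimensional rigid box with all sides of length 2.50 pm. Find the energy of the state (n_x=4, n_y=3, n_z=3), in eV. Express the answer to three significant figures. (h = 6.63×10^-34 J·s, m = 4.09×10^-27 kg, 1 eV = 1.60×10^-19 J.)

For a 3D rectangular well E = (h²/8m)·Σ n_i²/L_i² = (6.63×10^-34)²/(8·4.09×10^-27) · [4²/(2.50 pm)² + 3²/(2.50 pm)² + 3²/(2.50 pm)²].
Evaluating gives E = 7.308×10^-17 J = 457 eV.

E = 457 eV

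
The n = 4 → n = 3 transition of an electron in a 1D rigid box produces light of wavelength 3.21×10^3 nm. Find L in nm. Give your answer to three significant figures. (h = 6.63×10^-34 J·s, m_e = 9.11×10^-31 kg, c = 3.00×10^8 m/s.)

The photon carries ΔE = hc/λ = 6.63×10^-34·3.00×10^8/3.21×10^-6 m = 6.196×10^-20 J.
Since ΔE = (4² − 3²)E_1, E_1 = 8.851×10^-21 J, and L = h/√(8m_eE_1) = 2.61×10^-9 m = 2.61 nm.

L = 2.61 nm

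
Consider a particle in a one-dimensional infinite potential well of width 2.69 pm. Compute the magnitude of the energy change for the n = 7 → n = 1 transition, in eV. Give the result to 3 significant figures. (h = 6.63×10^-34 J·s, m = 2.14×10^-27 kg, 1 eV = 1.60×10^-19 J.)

|ΔE| = 1.06×10^3 eV

E_1 = h²/(8mL²) = 3.548×10^-18 J.
|ΔE| = |7² − 1²|·E_1 = 48·3.548×10^-18 J = 1.703×10^-16 J = 1.06×10^3 eV.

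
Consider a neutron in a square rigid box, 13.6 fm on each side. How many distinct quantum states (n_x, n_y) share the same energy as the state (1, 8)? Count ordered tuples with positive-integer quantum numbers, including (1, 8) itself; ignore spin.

The level has n_x² + n_y² = 65. The ordered positive-integer solutions are (1, 8), (4, 7), (7, 4), (8, 1).
That gives 4 states.

degeneracy = 4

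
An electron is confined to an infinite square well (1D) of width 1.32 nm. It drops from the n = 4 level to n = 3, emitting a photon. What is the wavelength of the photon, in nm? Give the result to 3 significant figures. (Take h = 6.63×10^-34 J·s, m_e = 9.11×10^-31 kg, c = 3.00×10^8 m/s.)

E_1 = h²/(8m_eL²) = 3.462×10^-20 J, so ΔE = (4² − 3²)E_1 = 2.423×10^-19 J.
λ = hc/ΔE = (6.63×10^-34·3.00×10^8)/2.423×10^-19 = 8.21×10^-7 m = 821 nm.

λ = 821 nm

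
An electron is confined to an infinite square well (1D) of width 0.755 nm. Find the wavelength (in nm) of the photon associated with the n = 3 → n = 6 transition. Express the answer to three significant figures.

λ = 69.6 nm

E_1 = h²/(8m_eL²) = 1.057×10^-19 J, so ΔE = (6² − 3²)E_1 = 2.854×10^-18 J.
λ = hc/ΔE = (6.626×10^-34·2.998×10^8)/2.854×10^-18 = 6.96×10^-8 m = 69.6 nm.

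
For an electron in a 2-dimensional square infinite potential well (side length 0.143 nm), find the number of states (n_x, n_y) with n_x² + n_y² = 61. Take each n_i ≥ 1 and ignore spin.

The level has n_x² + n_y² = 61. The ordered positive-integer solutions are (5, 6), (6, 5).
That gives 2 states.

degeneracy = 2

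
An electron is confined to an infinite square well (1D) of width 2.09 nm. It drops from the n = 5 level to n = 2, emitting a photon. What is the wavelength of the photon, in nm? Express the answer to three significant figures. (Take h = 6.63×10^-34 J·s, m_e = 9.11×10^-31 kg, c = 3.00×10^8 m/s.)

E_1 = h²/(8m_eL²) = 1.381×10^-20 J, so ΔE = (5² − 2²)E_1 = 2.900×10^-19 J.
λ = hc/ΔE = (6.63×10^-34·3.00×10^8)/2.900×10^-19 = 6.86×10^-7 m = 686 nm.

λ = 686 nm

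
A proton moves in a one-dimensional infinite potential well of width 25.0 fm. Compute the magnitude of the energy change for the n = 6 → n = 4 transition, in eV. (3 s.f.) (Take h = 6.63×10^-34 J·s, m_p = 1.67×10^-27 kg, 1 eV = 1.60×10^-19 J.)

|ΔE| = 6.58×10^6 eV

E_1 = h²/(8m_pL²) = 5.264×10^-14 J.
|ΔE| = |6² − 4²|·E_1 = 20·5.264×10^-14 J = 1.053×10^-12 J = 6.58×10^6 eV.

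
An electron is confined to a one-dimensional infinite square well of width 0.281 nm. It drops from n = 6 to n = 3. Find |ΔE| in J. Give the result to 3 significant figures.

|ΔE| = 2.06×10^-17 J

E_1 = h²/(8m_eL²) = 7.630×10^-19 J.
|ΔE| = |6² − 3²|·E_1 = 27·7.630×10^-19 J = 2.06×10^-17 J.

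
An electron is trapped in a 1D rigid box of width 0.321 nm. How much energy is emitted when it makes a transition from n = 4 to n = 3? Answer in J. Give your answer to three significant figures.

|ΔE| = 4.09×10^-18 J

E_1 = h²/(8m_eL²) = 5.847×10^-19 J.
|ΔE| = |4² − 3²|·E_1 = 7·5.847×10^-19 J = 4.09×10^-18 J.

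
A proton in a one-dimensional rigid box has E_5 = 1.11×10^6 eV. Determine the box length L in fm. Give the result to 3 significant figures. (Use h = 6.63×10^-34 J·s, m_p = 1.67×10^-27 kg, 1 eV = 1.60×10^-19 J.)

From E_n = n²h²/(8m_pL²), L = n·h/√(8m_pE_n).
E_5 = 1.11×10^6 eV = 1.776×10^-13 J, so L = 5·6.63×10^-34/√(8·1.67×10^-27·1.776×10^-13) = 6.81×10^-14 m = 68.1 fm.

L = 68.1 fm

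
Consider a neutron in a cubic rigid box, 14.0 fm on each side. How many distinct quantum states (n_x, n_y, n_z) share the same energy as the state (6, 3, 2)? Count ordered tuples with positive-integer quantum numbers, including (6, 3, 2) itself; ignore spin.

degeneracy = 6

The level has n_x² + n_y² + n_z² = 49. The ordered positive-integer solutions are (2, 3, 6), (2, 6, 3), (3, 2, 6), (3, 6, 2), (6, 2, 3), (6, 3, 2).
That gives 6 states.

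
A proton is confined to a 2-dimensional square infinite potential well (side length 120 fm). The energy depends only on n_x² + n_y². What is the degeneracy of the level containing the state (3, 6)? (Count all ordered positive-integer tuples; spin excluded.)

degeneracy = 2

The level has n_x² + n_y² = 45. The ordered positive-integer solutions are (3, 6), (6, 3).
That gives 2 states.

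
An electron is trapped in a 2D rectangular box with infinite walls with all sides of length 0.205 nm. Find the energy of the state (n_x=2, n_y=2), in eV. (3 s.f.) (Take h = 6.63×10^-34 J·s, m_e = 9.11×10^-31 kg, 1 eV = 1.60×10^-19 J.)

E = 71.8 eV

For a 2D rectangular well E = (h²/8m_e)·Σ n_i²/L_i² = (6.63×10^-34)²/(8·9.11×10^-31) · [2²/(0.205 nm)² + 2²/(0.205 nm)²].
Evaluating gives E = 1.148×10^-17 J = 71.8 eV.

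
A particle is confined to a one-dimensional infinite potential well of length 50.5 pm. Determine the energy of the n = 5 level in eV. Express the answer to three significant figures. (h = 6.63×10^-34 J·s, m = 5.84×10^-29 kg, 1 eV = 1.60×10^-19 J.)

E_5 = 57.6 eV

For an infinite well E_n = n²h²/(8mL²), so E_1 = h²/(8mL²) = (6.63×10^-34)²/(8·5.84×10^-29·(5.05×10^-11 m)²) = 3.689×10^-19 J.
Then E_5 = 5²·E_1 = 25·3.689×10^-19 J = 9.223×10^-18 J.
Converting, E_5 = 9.223×10^-18 J / (1.60×10^-19 J/eV) = 57.6 eV.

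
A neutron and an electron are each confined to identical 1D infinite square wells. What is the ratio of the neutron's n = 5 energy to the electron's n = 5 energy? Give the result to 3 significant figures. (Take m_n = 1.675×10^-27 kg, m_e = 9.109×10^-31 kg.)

5.44×10^-4

E_n ∝ 1/m at fixed n and L, so the ratio is m_e/m_n = 9.109×10^-31/1.675×10^-27 = 5.44×10^-4.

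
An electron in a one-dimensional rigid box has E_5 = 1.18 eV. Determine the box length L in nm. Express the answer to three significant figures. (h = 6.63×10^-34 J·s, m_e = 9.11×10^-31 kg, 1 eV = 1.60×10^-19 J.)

L = 2.83 nm

From E_n = n²h²/(8m_eL²), L = n·h/√(8m_eE_n).
E_5 = 1.18 eV = 1.888×10^-19 J, so L = 5·6.63×10^-34/√(8·9.11×10^-31·1.888×10^-19) = 2.83×10^-9 m = 2.83 nm.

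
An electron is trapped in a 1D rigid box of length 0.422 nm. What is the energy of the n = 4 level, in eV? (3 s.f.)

E_4 = 33.8 eV

For an infinite well E_n = n²h²/(8m_eL²), so E_1 = h²/(8m_eL²) = (6.626×10^-34)²/(8·9.109×10^-31·(4.22×10^-10 m)²) = 3.383×10^-19 J.
Then E_4 = 4²·E_1 = 16·3.383×10^-19 J = 5.413×10^-18 J.
Converting, E_4 = 5.413×10^-18 J / (1.602×10^-19 J/eV) = 33.8 eV.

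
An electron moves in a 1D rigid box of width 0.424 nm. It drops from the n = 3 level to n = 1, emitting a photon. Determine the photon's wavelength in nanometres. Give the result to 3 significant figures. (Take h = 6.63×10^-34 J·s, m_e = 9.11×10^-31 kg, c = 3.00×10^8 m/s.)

λ = 74.1 nm

E_1 = h²/(8m_eL²) = 3.355×10^-19 J, so ΔE = (3² − 1²)E_1 = 2.684×10^-18 J.
λ = hc/ΔE = (6.63×10^-34·3.00×10^8)/2.684×10^-18 = 7.41×10^-8 m = 74.1 nm.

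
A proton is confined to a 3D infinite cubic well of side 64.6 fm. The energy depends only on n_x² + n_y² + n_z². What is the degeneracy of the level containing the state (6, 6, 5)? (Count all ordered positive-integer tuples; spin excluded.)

degeneracy = 3

The level has n_x² + n_y² + n_z² = 97. The ordered positive-integer solutions are (5, 6, 6), (6, 5, 6), (6, 6, 5).
That gives 3 states.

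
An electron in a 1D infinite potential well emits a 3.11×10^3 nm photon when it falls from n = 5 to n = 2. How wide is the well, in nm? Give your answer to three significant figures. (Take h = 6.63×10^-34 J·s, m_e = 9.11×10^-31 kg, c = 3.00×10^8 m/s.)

L = 4.45 nm

The photon carries ΔE = hc/λ = 6.63×10^-34·3.00×10^8/3.11×10^-6 m = 6.395×10^-20 J.
Since ΔE = (5² − 2²)E_1, E_1 = 3.045×10^-21 J, and L = h/√(8m_eE_1) = 4.45×10^-9 m = 4.45 nm.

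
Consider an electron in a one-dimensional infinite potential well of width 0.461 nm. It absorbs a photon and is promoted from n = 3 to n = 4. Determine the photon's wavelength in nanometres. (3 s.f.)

λ = 100 nm

E_1 = h²/(8m_eL²) = 2.835×10^-19 J, so ΔE = (4² − 3²)E_1 = 1.985×10^-18 J.
λ = hc/ΔE = (6.626×10^-34·2.998×10^8)/1.985×10^-18 = 1.00×10^-7 m = 100 nm.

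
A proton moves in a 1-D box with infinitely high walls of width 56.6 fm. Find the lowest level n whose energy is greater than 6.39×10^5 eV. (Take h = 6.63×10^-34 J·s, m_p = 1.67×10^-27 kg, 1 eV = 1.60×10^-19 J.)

E_1 = h²/(8m_pL²) = 1.027×10^-14 J = 6.419×10^4 eV.
Need n² > 6.39×10^5/6.419×10^4 = 9.955, i.e. n > 3.155.
The smallest integer satisfying this is n = 4.

n = 4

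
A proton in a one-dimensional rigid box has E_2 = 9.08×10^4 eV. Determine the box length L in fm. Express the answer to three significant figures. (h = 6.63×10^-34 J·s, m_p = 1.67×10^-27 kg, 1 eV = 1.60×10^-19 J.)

L = 95.2 fm

From E_n = n²h²/(8m_pL²), L = n·h/√(8m_pE_n).
E_2 = 9.08×10^4 eV = 1.453×10^-14 J, so L = 2·6.63×10^-34/√(8·1.67×10^-27·1.453×10^-14) = 9.52×10^-14 m = 95.2 fm.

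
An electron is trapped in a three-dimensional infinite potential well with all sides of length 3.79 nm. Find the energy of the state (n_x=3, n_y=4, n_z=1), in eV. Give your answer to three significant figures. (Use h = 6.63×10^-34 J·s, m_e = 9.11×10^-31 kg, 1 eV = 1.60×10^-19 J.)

For a 3D rectangular well E = (h²/8m_e)·Σ n_i²/L_i² = (6.63×10^-34)²/(8·9.11×10^-31) · [3²/(3.79 nm)² + 4²/(3.79 nm)² + 1²/(3.79 nm)²].
Evaluating gives E = 1.092×10^-19 J = 0.682 eV.

E = 0.682 eV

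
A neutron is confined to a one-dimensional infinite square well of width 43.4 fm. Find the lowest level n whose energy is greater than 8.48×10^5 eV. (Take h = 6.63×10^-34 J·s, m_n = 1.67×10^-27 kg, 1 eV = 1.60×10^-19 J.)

n = 3

E_1 = h²/(8m_nL²) = 1.747×10^-14 J = 1.092×10^5 eV.
Need n² > 8.48×10^5/1.092×10^5 = 7.766, i.e. n > 2.787.
The smallest integer satisfying this is n = 3.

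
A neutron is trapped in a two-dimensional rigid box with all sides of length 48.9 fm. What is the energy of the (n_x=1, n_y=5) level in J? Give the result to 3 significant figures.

For a 2D rectangular well E = (h²/8m_n)·Σ n_i²/L_i² = (6.626×10^-34)²/(8·1.675×10^-27) · [1²/(48.9 fm)² + 5²/(48.9 fm)²].
Evaluating gives E = 3.56×10^-13 J.

E = 3.56×10^-13 J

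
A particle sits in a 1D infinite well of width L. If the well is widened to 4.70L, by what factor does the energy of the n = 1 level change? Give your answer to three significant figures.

0.0453

E_n ∝ 1/L², so the energy scales by 1/4.70² = 0.0453.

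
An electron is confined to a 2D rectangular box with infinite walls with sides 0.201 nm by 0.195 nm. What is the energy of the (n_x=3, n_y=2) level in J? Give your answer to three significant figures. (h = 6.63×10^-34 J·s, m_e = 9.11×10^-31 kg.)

E = 1.98×10^-17 J

For a 2D rectangular well E = (h²/8m_e)·Σ n_i²/L_i² = (6.63×10^-34)²/(8·9.11×10^-31) · [3²/(0.201 nm)² + 2²/(0.195 nm)²].
Evaluating gives E = 1.98×10^-17 J.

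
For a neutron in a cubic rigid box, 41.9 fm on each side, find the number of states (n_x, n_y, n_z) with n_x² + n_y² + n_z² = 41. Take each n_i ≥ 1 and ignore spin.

degeneracy = 9

The level has n_x² + n_y² + n_z² = 41. The ordered positive-integer solutions are (1, 2, 6), (1, 6, 2), (2, 1, 6), (2, 6, 1), (3, 4, 4), (4, 3, 4), (4, 4, 3), (6, 1, 2), (6, 2, 1).
That gives 9 states.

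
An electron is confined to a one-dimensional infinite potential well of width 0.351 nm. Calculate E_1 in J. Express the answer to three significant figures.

E_1 = 4.89×10^-19 J

For an infinite well E_n = n²h²/(8m_eL²), so E_1 = h²/(8m_eL²) = (6.626×10^-34)²/(8·9.109×10^-31·(3.51×10^-10 m)²) = 4.890×10^-19 J.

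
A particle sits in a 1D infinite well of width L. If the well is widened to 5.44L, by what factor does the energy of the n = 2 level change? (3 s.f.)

E_n ∝ 1/L², so the energy scales by 1/5.44² = 0.0338.

0.0338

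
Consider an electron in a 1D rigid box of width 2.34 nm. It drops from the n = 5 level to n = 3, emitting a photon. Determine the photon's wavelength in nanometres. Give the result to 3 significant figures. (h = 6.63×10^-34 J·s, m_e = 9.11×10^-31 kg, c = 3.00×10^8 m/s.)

λ = 1.13×10^3 nm

E_1 = h²/(8m_eL²) = 1.102×10^-20 J, so ΔE = (5² − 3²)E_1 = 1.763×10^-19 J.
λ = hc/ΔE = (6.63×10^-34·3.00×10^8)/1.763×10^-19 = 1.13×10^-6 m = 1.13×10^3 nm.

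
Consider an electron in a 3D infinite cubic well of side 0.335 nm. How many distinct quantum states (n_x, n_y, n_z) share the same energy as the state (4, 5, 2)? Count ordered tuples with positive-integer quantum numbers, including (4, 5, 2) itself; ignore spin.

The level has n_x² + n_y² + n_z² = 45. The ordered positive-integer solutions are (2, 4, 5), (2, 5, 4), (4, 2, 5), (4, 5, 2), (5, 2, 4), (5, 4, 2).
That gives 6 states.

degeneracy = 6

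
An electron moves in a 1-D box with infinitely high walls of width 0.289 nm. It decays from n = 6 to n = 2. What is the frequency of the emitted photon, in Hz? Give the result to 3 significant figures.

f = 3.48×10^16 Hz

E_1 = h²/(8m_eL²) = 7.214×10^-19 J and ΔE = (6² − 2²)E_1 = 2.308×10^-17 J.
f = ΔE/h = 2.308×10^-17/6.626×10^-34 = 3.48×10^16 Hz.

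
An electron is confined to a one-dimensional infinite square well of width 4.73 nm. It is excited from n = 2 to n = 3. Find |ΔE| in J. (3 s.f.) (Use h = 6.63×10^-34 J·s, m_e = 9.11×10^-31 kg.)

E_1 = h²/(8m_eL²) = 2.696×10^-21 J.
|ΔE| = |2² − 3²|·E_1 = 5·2.696×10^-21 J = 1.35×10^-20 J.

|ΔE| = 1.35×10^-20 J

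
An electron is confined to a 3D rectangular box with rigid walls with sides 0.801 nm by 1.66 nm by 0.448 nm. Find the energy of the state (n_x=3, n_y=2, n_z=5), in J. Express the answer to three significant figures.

For a 3D rectangular well E = (h²/8m_e)·Σ n_i²/L_i² = (6.626×10^-34)²/(8·9.109×10^-31) · [3²/(0.801 nm)² + 2²/(1.66 nm)² + 5²/(0.448 nm)²].
Evaluating gives E = 8.44×10^-18 J.

E = 8.44×10^-18 J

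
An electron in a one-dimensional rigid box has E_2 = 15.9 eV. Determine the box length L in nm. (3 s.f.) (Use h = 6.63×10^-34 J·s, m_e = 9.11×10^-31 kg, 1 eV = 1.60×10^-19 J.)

L = 0.308 nm

From E_n = n²h²/(8m_eL²), L = n·h/√(8m_eE_n).
E_2 = 15.9 eV = 2.544×10^-18 J, so L = 2·6.63×10^-34/√(8·9.11×10^-31·2.544×10^-18) = 3.08×10^-10 m = 0.308 nm.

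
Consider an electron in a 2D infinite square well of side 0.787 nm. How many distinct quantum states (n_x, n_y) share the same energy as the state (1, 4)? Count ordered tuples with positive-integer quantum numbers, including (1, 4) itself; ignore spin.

The level has n_x² + n_y² = 17. The ordered positive-integer solutions are (1, 4), (4, 1).
That gives 2 states.

degeneracy = 2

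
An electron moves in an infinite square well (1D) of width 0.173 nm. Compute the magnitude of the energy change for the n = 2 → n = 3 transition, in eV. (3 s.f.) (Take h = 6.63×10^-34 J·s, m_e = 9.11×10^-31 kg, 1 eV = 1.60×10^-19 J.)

|ΔE| = 63.0 eV

E_1 = h²/(8m_eL²) = 2.015×10^-18 J.
|ΔE| = |2² − 3²|·E_1 = 5·2.015×10^-18 J = 1.008×10^-17 J = 63.0 eV.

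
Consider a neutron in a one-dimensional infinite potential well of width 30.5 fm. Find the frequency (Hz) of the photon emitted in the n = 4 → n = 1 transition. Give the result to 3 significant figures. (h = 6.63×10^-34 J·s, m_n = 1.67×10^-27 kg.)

E_1 = h²/(8m_nL²) = 3.537×10^-14 J and ΔE = (4² − 1²)E_1 = 5.305×10^-13 J.
f = ΔE/h = 5.305×10^-13/6.63×10^-34 = 8.00×10^20 Hz.

f = 8.00×10^20 Hz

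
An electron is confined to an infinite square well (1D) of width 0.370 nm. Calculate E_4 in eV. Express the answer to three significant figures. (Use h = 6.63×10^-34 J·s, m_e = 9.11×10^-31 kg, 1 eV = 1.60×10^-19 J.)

E_4 = 44.1 eV

For an infinite well E_n = n²h²/(8m_eL²), so E_1 = h²/(8m_eL²) = (6.63×10^-34)²/(8·9.11×10^-31·(3.70×10^-10 m)²) = 4.406×10^-19 J.
Then E_4 = 4²·E_1 = 16·4.406×10^-19 J = 7.050×10^-18 J.
Converting, E_4 = 7.050×10^-18 J / (1.60×10^-19 J/eV) = 44.1 eV.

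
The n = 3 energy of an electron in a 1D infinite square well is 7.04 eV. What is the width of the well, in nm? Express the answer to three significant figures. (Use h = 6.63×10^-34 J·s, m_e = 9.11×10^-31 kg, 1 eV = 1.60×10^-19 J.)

L = 0.694 nm

From E_n = n²h²/(8m_eL²), L = n·h/√(8m_eE_n).
E_3 = 7.04 eV = 1.126×10^-18 J, so L = 3·6.63×10^-34/√(8·9.11×10^-31·1.126×10^-18) = 6.94×10^-10 m = 0.694 nm.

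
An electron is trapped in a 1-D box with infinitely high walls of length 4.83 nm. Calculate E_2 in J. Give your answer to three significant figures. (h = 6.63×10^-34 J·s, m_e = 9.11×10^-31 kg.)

For an infinite well E_n = n²h²/(8m_eL²), so E_1 = h²/(8m_eL²) = (6.63×10^-34)²/(8·9.11×10^-31·(4.83×10^-9 m)²) = 2.585×10^-21 J.
Then E_2 = 2²·E_1 = 4·2.585×10^-21 J = 1.03×10^-20 J.

E_2 = 1.03×10^-20 J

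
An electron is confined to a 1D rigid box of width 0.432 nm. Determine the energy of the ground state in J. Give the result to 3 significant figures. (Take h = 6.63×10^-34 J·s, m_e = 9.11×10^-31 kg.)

E_1 = 3.23×10^-19 J

For an infinite well E_n = n²h²/(8m_eL²), so E_1 = h²/(8m_eL²) = (6.63×10^-34)²/(8·9.11×10^-31·(4.32×10^-10 m)²) = 3.232×10^-19 J.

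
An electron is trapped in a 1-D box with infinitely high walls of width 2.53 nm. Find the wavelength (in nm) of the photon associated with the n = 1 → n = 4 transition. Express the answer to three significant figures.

E_1 = h²/(8m_eL²) = 9.412×10^-21 J, so ΔE = (4² − 1²)E_1 = 1.412×10^-19 J.
λ = hc/ΔE = (6.626×10^-34·2.998×10^8)/1.412×10^-19 = 1.41×10^-6 m = 1.41×10^3 nm.

λ = 1.41×10^3 nm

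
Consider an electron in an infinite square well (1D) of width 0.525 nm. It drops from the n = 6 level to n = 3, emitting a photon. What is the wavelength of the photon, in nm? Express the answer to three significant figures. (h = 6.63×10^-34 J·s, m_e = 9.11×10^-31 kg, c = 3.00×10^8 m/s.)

E_1 = h²/(8m_eL²) = 2.188×10^-19 J, so ΔE = (6² − 3²)E_1 = 5.908×10^-18 J.
λ = hc/ΔE = (6.63×10^-34·3.00×10^8)/5.908×10^-18 = 3.37×10^-8 m = 33.7 nm.

λ = 33.7 nm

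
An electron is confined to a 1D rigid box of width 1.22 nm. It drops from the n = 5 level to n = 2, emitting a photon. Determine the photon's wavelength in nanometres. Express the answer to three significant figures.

E_1 = h²/(8m_eL²) = 4.048×10^-20 J, so ΔE = (5² − 2²)E_1 = 8.501×10^-19 J.
λ = hc/ΔE = (6.626×10^-34·2.998×10^8)/8.501×10^-19 = 2.34×10^-7 m = 234 nm.

λ = 234 nm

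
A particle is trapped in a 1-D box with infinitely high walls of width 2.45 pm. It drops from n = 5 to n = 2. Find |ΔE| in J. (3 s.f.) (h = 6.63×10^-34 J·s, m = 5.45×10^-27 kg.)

|ΔE| = 3.53×10^-17 J

E_1 = h²/(8mL²) = 1.680×10^-18 J.
|ΔE| = |5² − 2²|·E_1 = 21·1.680×10^-18 J = 3.53×10^-17 J.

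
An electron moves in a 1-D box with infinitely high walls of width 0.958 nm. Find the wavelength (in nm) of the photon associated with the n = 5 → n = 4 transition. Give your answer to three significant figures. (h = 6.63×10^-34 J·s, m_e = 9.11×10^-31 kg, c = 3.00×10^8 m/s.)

λ = 336 nm

E_1 = h²/(8m_eL²) = 6.572×10^-20 J, so ΔE = (5² − 4²)E_1 = 5.915×10^-19 J.
λ = hc/ΔE = (6.63×10^-34·3.00×10^8)/5.915×10^-19 = 3.36×10^-7 m = 336 nm.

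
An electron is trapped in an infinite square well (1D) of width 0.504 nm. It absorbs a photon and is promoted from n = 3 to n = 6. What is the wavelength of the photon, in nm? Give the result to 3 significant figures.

E_1 = h²/(8m_eL²) = 2.372×10^-19 J, so ΔE = (6² − 3²)E_1 = 6.404×10^-18 J.
λ = hc/ΔE = (6.626×10^-34·2.998×10^8)/6.404×10^-18 = 3.10×10^-8 m = 31.0 nm.

λ = 31.0 nm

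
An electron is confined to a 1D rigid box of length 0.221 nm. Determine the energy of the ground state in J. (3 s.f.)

For an infinite well E_n = n²h²/(8m_eL²), so E_1 = h²/(8m_eL²) = (6.626×10^-34)²/(8·9.109×10^-31·(2.21×10^-10 m)²) = 1.234×10^-18 J.

E_1 = 1.23×10^-18 J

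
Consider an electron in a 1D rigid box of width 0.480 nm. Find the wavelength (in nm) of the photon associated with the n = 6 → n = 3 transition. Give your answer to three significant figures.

E_1 = h²/(8m_eL²) = 2.615×10^-19 J, so ΔE = (6² − 3²)E_1 = 7.061×10^-18 J.
λ = hc/ΔE = (6.626×10^-34·2.998×10^8)/7.061×10^-18 = 2.81×10^-8 m = 28.1 nm.

λ = 28.1 nm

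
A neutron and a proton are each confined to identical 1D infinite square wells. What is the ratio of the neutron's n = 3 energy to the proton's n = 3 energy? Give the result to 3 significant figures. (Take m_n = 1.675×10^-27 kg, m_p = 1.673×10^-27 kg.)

E_n ∝ 1/m at fixed n and L, so the ratio is m_p/m_n = 1.673×10^-27/1.675×10^-27 = 0.999.

0.999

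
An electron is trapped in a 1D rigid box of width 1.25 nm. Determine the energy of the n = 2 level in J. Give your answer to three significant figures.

E_2 = 1.54×10^-19 J

For an infinite well E_n = n²h²/(8m_eL²), so E_1 = h²/(8m_eL²) = (6.626×10^-34)²/(8·9.109×10^-31·(1.25×10^-9 m)²) = 3.856×10^-20 J.
Then E_2 = 2²·E_1 = 4·3.856×10^-20 J = 1.54×10^-19 J.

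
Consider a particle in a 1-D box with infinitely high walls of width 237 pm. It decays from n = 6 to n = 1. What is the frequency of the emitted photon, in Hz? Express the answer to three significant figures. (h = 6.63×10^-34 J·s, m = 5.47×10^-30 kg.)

E_1 = h²/(8mL²) = 1.788×10^-19 J and ΔE = (6² − 1²)E_1 = 6.258×10^-18 J.
f = ΔE/h = 6.258×10^-18/6.63×10^-34 = 9.44×10^15 Hz.

f = 9.44×10^15 Hz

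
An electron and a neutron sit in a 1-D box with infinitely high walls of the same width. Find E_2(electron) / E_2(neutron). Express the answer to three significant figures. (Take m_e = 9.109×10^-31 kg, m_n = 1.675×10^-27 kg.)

E_n ∝ 1/m at fixed n and L, so the ratio is m_n/m_e = 1.675×10^-27/9.109×10^-31 = 1.84×10^3.

1.84×10^3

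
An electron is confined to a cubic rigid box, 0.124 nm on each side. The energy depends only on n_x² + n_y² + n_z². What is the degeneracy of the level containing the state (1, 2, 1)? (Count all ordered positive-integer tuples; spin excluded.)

The level has n_x² + n_y² + n_z² = 6. The ordered positive-integer solutions are (1, 1, 2), (1, 2, 1), (2, 1, 1).
That gives 3 states.

degeneracy = 3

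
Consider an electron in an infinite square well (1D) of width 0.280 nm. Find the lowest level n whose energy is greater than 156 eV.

n = 6

E_1 = h²/(8m_eL²) = 7.685×10^-19 J = 4.797 eV.
Need n² > 156/4.797 = 32.52, i.e. n > 5.703.
The smallest integer satisfying this is n = 6.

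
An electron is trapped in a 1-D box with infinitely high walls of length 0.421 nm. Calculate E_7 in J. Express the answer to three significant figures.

For an infinite well E_n = n²h²/(8m_eL²), so E_1 = h²/(8m_eL²) = (6.626×10^-34)²/(8·9.109×10^-31·(4.21×10^-10 m)²) = 3.399×10^-19 J.
Then E_7 = 7²·E_1 = 49·3.399×10^-19 J = 1.67×10^-17 J.

E_7 = 1.67×10^-17 J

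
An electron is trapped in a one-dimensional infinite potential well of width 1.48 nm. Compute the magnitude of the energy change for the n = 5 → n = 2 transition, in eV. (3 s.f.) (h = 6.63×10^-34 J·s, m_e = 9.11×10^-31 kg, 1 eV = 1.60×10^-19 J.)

|ΔE| = 3.61 eV

E_1 = h²/(8m_eL²) = 2.754×10^-20 J.
|ΔE| = |5² − 2²|·E_1 = 21·2.754×10^-20 J = 5.783×10^-19 J = 3.61 eV.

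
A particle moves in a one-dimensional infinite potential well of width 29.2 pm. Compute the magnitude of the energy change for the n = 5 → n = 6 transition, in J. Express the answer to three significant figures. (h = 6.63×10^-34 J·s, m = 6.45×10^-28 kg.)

E_1 = h²/(8mL²) = 9.991×10^-20 J.
|ΔE| = |5² − 6²|·E_1 = 11·9.991×10^-20 J = 1.10×10^-18 J.

|ΔE| = 1.10×10^-18 J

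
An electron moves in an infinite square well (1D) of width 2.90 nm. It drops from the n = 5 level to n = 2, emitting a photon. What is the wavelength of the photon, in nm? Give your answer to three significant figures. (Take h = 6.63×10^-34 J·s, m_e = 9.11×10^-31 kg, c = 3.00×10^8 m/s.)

λ = 1.32×10^3 nm

E_1 = h²/(8m_eL²) = 7.172×10^-21 J, so ΔE = (5² − 2²)E_1 = 1.506×10^-19 J.
λ = hc/ΔE = (6.63×10^-34·3.00×10^8)/1.506×10^-19 = 1.32×10^-6 m = 1.32×10^3 nm.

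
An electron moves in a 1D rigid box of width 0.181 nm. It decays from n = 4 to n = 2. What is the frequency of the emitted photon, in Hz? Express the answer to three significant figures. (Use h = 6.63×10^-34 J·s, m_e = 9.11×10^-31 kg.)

E_1 = h²/(8m_eL²) = 1.841×10^-18 J and ΔE = (4² − 2²)E_1 = 2.209×10^-17 J.
f = ΔE/h = 2.209×10^-17/6.63×10^-34 = 3.33×10^16 Hz.

f = 3.33×10^16 Hz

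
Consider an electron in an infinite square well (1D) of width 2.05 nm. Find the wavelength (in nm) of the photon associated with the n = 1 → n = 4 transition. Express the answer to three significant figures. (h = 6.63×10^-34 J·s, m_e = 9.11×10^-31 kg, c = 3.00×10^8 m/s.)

E_1 = h²/(8m_eL²) = 1.435×10^-20 J, so ΔE = (4² − 1²)E_1 = 2.153×10^-19 J.
λ = hc/ΔE = (6.63×10^-34·3.00×10^8)/2.153×10^-19 = 9.24×10^-7 m = 924 nm.

λ = 924 nm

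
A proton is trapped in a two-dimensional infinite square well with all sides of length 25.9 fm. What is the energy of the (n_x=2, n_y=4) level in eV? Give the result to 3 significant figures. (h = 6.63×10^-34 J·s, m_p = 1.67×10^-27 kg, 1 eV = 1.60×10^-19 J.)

For a 2D rectangular well E = (h²/8m_p)·Σ n_i²/L_i² = (6.63×10^-34)²/(8·1.67×10^-27) · [2²/(25.9 fm)² + 4²/(25.9 fm)²].
Evaluating gives E = 9.810×10^-13 J = 6.13×10^6 eV.

E = 6.13×10^6 eV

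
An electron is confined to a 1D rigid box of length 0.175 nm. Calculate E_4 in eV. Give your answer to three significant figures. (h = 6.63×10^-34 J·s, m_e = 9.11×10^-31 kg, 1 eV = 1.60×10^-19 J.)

For an infinite well E_n = n²h²/(8m_eL²), so E_1 = h²/(8m_eL²) = (6.63×10^-34)²/(8·9.11×10^-31·(1.75×10^-10 m)²) = 1.969×10^-18 J.
Then E_4 = 4²·E_1 = 16·1.969×10^-18 J = 3.150×10^-17 J.
Converting, E_4 = 3.150×10^-17 J / (1.60×10^-19 J/eV) = 197 eV.

E_4 = 197 eV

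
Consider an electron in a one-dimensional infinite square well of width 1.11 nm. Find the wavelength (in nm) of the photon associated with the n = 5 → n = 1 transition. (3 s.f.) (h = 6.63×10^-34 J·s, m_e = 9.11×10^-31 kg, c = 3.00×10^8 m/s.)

E_1 = h²/(8m_eL²) = 4.895×10^-20 J, so ΔE = (5² − 1²)E_1 = 1.175×10^-18 J.
λ = hc/ΔE = (6.63×10^-34·3.00×10^8)/1.175×10^-18 = 1.69×10^-7 m = 169 nm.

λ = 169 nm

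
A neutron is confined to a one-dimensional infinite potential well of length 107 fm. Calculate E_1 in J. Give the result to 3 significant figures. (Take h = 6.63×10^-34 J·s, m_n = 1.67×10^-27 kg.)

For an infinite well E_n = n²h²/(8m_nL²), so E_1 = h²/(8m_nL²) = (6.63×10^-34)²/(8·1.67×10^-27·(1.07×10^-13 m)²) = 2.874×10^-15 J.

E_1 = 2.87×10^-15 J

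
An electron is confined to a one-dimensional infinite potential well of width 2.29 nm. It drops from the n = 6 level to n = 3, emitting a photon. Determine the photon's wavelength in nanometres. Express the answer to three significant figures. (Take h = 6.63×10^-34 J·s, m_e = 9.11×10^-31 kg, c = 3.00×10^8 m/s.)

E_1 = h²/(8m_eL²) = 1.150×10^-20 J, so ΔE = (6² − 3²)E_1 = 3.105×10^-19 J.
λ = hc/ΔE = (6.63×10^-34·3.00×10^8)/3.105×10^-19 = 6.41×10^-7 m = 641 nm.

λ = 641 nm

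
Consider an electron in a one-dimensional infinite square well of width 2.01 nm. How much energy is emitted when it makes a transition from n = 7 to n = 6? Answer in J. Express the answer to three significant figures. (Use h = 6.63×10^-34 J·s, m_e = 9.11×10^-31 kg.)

|ΔE| = 1.94×10^-19 J

E_1 = h²/(8m_eL²) = 1.493×10^-20 J.
|ΔE| = |7² − 6²|·E_1 = 13·1.493×10^-20 J = 1.94×10^-19 J.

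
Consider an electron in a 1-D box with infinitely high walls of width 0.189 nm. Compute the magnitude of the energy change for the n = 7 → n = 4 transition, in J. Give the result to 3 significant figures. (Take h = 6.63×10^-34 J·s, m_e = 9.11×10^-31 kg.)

|ΔE| = 5.57×10^-17 J

E_1 = h²/(8m_eL²) = 1.688×10^-18 J.
|ΔE| = |7² − 4²|·E_1 = 33·1.688×10^-18 J = 5.57×10^-17 J.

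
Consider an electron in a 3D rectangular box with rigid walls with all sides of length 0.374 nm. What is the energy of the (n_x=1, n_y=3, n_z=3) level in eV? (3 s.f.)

E = 51.1 eV

For a 3D rectangular well E = (h²/8m_e)·Σ n_i²/L_i² = (6.626×10^-34)²/(8·9.109×10^-31) · [1²/(0.374 nm)² + 3²/(0.374 nm)² + 3²/(0.374 nm)²].
Evaluating gives E = 8.184×10^-18 J = 51.1 eV.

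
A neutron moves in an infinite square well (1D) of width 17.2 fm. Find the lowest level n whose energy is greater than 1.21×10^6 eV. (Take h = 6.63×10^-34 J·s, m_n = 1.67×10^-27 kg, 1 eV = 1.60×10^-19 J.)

E_1 = h²/(8m_nL²) = 1.112×10^-13 J = 6.950×10^5 eV.
Need n² > 1.21×10^6/6.950×10^5 = 1.741, i.e. n > 1.319.
The smallest integer satisfying this is n = 2.

n = 2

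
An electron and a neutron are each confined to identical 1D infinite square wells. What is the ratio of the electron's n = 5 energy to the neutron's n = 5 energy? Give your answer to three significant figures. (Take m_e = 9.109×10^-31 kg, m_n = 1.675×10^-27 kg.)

E_n ∝ 1/m at fixed n and L, so the ratio is m_n/m_e = 1.675×10^-27/9.109×10^-31 = 1.84×10^3.

1.84×10^3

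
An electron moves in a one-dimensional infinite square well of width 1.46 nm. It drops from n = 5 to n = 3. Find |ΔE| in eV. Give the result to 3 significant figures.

E_1 = h²/(8m_eL²) = 2.826×10^-20 J.
|ΔE| = |5² − 3²|·E_1 = 16·2.826×10^-20 J = 4.522×10^-19 J = 2.82 eV.

|ΔE| = 2.82 eV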